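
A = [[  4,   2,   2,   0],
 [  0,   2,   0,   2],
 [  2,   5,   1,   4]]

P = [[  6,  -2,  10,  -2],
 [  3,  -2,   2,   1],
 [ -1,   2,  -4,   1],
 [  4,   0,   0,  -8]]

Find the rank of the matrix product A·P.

2

First compute AP:
[[ 28,  -8,  36,  -4],
 [ 14,  -4,   4, -14],
 [ 42, -12,  26, -30]]
Now row reduce the product.
R2 ← R2 − (1/2)·R1: [0, 0, -14, -12]
R3 ← R3 − (3/2)·R1: [0, 0, -28, -24]
R3 ← R3 − (2)·R2: [0, 0, 0, 0]
2 nonzero rows, so rank(AP) = 2.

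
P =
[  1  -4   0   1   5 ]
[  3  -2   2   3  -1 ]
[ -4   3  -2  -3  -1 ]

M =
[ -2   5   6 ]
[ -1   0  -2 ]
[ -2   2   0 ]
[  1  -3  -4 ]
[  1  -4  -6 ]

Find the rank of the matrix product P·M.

2

First compute PM:
[[  8, -18, -20],
 [ -6,  14,  16],
 [  5, -11, -12]]
Now row reduce the product.
R2 ← R2 + (3/4)·R1: [0, 1/2, 1]
R3 ← R3 − (5/8)·R1: [0, 1/4, 1/2]
R3 ← R3 − (1/2)·R2: [0, 0, 0]
2 nonzero rows, so rank(PM) = 2.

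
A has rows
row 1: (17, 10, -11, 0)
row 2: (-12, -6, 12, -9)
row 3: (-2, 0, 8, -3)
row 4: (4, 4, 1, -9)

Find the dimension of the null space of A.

0

Row reduce to echelon form.
R2 ← R2 + (12/17)·R1: [0, 18/17, 72/17, -9]
R3 ← R3 + (2/17)·R1: [0, 20/17, 114/17, -3]
R4 ← R4 − (4/17)·R1: [0, 28/17, 61/17, -9]
R3 ← R3 − (10/9)·R2: [0, 0, 2, 7]
R4 ← R4 − (14/9)·R2: [0, 0, -3, 5]
R4 ← R4 + (3/2)·R3: [0, 0, 0, 31/2]
4 nonzero rows, so rank(A) = 4.
A has 4 columns; by rank–nullity, nullity = 4 − 4 = 0.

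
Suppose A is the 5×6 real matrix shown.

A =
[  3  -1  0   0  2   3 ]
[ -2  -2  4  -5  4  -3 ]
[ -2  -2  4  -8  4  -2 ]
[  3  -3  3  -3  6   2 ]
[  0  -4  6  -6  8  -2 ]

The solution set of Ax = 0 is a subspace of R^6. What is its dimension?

3

Row reduce to echelon form.
R2 ← R2 + (2/3)·R1: [0, -8/3, 4, -5, 16/3, -1]
R3 ← R3 + (2/3)·R1: [0, -8/3, 4, -8, 16/3, 0]
R4 ← R4 − R1: [0, -2, 3, -3, 4, -1]
R3 ← R3 − R2: [0, 0, 0, -3, 0, 1]
R4 ← R4 − (3/4)·R2: [0, 0, 0, 3/4, 0, -1/4]
R5 ← R5 − (3/2)·R2: [0, 0, 0, 3/2, 0, -1/2]
R4 ← R4 + (1/4)·R3: [0, 0, 0, 0, 0, 0]
R5 ← R5 + (1/2)·R3: [0, 0, 0, 0, 0, 0]
3 nonzero rows, so rank(A) = 3.
A has 6 columns; by rank–nullity, nullity = 6 − 3 = 3.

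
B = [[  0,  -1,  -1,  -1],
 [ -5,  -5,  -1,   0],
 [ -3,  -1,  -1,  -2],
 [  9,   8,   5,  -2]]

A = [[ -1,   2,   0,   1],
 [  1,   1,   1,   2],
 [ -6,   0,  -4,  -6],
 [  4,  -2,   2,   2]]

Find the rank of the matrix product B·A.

First compute BA:
[[  1,   1,   1,   2],
 [  6, -15,  -1,  -9],
 [  0,  -3,  -1,  -3],
 [-39,  30, -16,  -9]]
Now row reduce the product.
R2 ← R2 − (6)·R1: [0, -21, -7, -21]
R4 ← R4 + (39)·R1: [0, 69, 23, 69]
R3 ← R3 − (1/7)·R2: [0, 0, 0, 0]
R4 ← R4 + (23/7)·R2: [0, 0, 0, 0]
2 nonzero rows, so rank(BA) = 2.

2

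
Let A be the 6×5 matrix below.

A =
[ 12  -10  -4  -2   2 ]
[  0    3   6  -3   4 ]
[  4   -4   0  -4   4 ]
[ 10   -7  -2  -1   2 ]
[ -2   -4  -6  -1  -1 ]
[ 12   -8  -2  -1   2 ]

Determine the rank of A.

Row reduce to echelon form.
R3 ← R3 − (1/3)·R1: [0, -2/3, 4/3, -10/3, 10/3]
R4 ← R4 − (5/6)·R1: [0, 4/3, 4/3, 2/3, 1/3]
R5 ← R5 + (1/6)·R1: [0, -17/3, -20/3, -4/3, -2/3]
R6 ← R6 − R1: [0, 2, 2, 1, 0]
R3 ← R3 + (2/9)·R2: [0, 0, 8/3, -4, 38/9]
R4 ← R4 − (4/9)·R2: [0, 0, -4/3, 2, -13/9]
R5 ← R5 + (17/9)·R2: [0, 0, 14/3, -7, 62/9]
R6 ← R6 − (2/3)·R2: [0, 0, -2, 3, -8/3]
R4 ← R4 + (1/2)·R3: [0, 0, 0, 0, 2/3]
R5 ← R5 − (7/4)·R3: [0, 0, 0, 0, -1/2]
R6 ← R6 + (3/4)·R3: [0, 0, 0, 0, 1/2]
R5 ← R5 + (3/4)·R4: [0, 0, 0, 0, 0]
R6 ← R6 − (3/4)·R4: [0, 0, 0, 0, 0]
Echelon form has 4 nonzero rows, so rank(A) = 4.

4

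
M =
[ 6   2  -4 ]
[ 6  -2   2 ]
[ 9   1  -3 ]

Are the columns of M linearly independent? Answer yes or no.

Row reduce M to echelon form.
R2 ← R2 − R1: [0, -4, 6]
R3 ← R3 − (3/2)·R1: [0, -2, 3]
R3 ← R3 − (1/2)·R2: [0, 0, 0]
2 pivots among 3 columns.
Only 2 < 3 pivot columns, so the columns are linearly dependent.

no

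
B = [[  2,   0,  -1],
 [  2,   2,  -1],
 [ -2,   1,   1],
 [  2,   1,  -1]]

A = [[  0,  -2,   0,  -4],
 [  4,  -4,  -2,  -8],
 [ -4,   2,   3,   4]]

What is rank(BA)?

First compute BA:
[[  4,  -6,  -3, -12],
 [ 12, -14,  -7, -28],
 [  0,   2,   1,   4],
 [  8, -10,  -5, -20]]
Now row reduce the product.
R2 ← R2 − (3)·R1: [0, 4, 2, 8]
R4 ← R4 − (2)·R1: [0, 2, 1, 4]
R3 ← R3 − (1/2)·R2: [0, 0, 0, 0]
R4 ← R4 − (1/2)·R2: [0, 0, 0, 0]
2 nonzero rows, so rank(BA) = 2.

2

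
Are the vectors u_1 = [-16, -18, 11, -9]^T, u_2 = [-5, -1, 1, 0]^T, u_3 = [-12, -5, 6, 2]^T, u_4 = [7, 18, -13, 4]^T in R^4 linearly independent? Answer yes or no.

yes

Form the matrix with these vectors as rows and row reduce.
R2 ← R2 − (5/16)·R1: [0, 37/8, -39/16, 45/16]
R3 ← R3 − (3/4)·R1: [0, 17/2, -9/4, 35/4]
R4 ← R4 + (7/16)·R1: [0, 81/8, -131/16, 1/16]
R3 ← R3 − (68/37)·R2: [0, 0, 165/74, 265/74]
R4 ← R4 − (81/37)·R2: [0, 0, -211/74, -451/74]
R4 ← R4 + (211/165)·R3: [0, 0, 0, -50/33]
4 nonzero rows, so the 4 vectors span a space of dimension 4.
Since 4 = 4, the vectors are linearly independent.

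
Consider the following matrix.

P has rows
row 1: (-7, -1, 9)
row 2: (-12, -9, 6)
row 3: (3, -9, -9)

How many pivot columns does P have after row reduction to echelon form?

3

Row reduce to echelon form.
R2 ← R2 − (12/7)·R1: [0, -51/7, -66/7]
R3 ← R3 + (3/7)·R1: [0, -66/7, -36/7]
R3 ← R3 − (22/17)·R2: [0, 0, 120/17]
Echelon form has 3 nonzero rows, so rank(P) = 3.
Each nonzero row contributes one pivot column: 3 pivot columns.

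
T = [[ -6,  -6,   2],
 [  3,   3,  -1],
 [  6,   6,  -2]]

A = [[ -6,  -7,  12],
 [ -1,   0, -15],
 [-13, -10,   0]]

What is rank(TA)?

First compute TA:
[[ 16,  22,  18],
 [ -8, -11,  -9],
 [-16, -22, -18]]
Now row reduce the product.
R2 ← R2 + (1/2)·R1: [0, 0, 0]
R3 ← R3 + R1: [0, 0, 0]
1 nonzero row, so rank(TA) = 1.

1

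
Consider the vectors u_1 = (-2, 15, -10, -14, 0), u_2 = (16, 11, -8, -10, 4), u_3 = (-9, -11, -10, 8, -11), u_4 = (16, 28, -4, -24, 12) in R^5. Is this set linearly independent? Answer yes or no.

Form the matrix with these vectors as rows and row reduce.
R2 ← R2 + (8)·R1: [0, 131, -88, -122, 4]
R3 ← R3 − (9/2)·R1: [0, -157/2, 35, 71, -11]
R4 ← R4 + (8)·R1: [0, 148, -84, -136, 12]
R3 ← R3 + (157/262)·R2: [0, 0, -2323/131, -276/131, -1127/131]
R4 ← R4 − (148/131)·R2: [0, 0, 2020/131, 240/131, 980/131]
R4 ← R4 + (20/23)·R3: [0, 0, 0, 0, 0]
3 nonzero rows, so the 4 vectors span a space of dimension 3.
Since 3 < 4, the vectors are linearly dependent.

no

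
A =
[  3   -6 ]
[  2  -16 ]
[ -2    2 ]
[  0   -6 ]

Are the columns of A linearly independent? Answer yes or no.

yes

Row reduce A to echelon form.
R2 ← R2 − (2/3)·R1: [0, -12]
R3 ← R3 + (2/3)·R1: [0, -2]
R3 ← R3 − (1/6)·R2: [0, 0]
R4 ← R4 − (1/2)·R2: [0, 0]
2 pivots among 2 columns.
Every column is a pivot column, so the columns are linearly independent.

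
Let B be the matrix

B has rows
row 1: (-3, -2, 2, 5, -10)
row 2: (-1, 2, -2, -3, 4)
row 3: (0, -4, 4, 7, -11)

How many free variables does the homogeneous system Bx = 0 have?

3

Row reduce to echelon form.
R2 ← R2 − (1/3)·R1: [0, 8/3, -8/3, -14/3, 22/3]
R3 ← R3 + (3/2)·R2: [0, 0, 0, 0, 0]
2 nonzero rows, so rank(B) = 2.
B has 5 columns; by rank–nullity, nullity = 5 − 2 = 3.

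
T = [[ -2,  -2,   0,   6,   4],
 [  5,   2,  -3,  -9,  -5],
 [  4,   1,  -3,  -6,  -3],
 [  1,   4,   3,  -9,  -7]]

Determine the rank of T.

Row reduce to echelon form.
R2 ← R2 + (5/2)·R1: [0, -3, -3, 6, 5]
R3 ← R3 + (2)·R1: [0, -3, -3, 6, 5]
R4 ← R4 + (1/2)·R1: [0, 3, 3, -6, -5]
R3 ← R3 − R2: [0, 0, 0, 0, 0]
R4 ← R4 + R2: [0, 0, 0, 0, 0]
Echelon form has 2 nonzero rows, so rank(T) = 2.

2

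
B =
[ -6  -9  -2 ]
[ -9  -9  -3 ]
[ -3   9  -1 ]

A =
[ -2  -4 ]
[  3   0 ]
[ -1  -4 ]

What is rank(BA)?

First compute BA:
[[-13,  32],
 [ -6,  48],
 [ 34,  16]]
Now row reduce the product.
R2 ← R2 − (6/13)·R1: [0, 432/13]
R3 ← R3 + (34/13)·R1: [0, 1296/13]
R3 ← R3 − (3)·R2: [0, 0]
2 nonzero rows, so rank(BA) = 2.

2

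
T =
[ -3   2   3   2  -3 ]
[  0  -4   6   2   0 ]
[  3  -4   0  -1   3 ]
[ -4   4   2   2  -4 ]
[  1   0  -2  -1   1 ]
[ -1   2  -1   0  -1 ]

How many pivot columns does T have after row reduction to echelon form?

Row reduce to echelon form.
R3 ← R3 + R1: [0, -2, 3, 1, 0]
R4 ← R4 − (4/3)·R1: [0, 4/3, -2, -2/3, 0]
R5 ← R5 + (1/3)·R1: [0, 2/3, -1, -1/3, 0]
R6 ← R6 − (1/3)·R1: [0, 4/3, -2, -2/3, 0]
R3 ← R3 − (1/2)·R2: [0, 0, 0, 0, 0]
R4 ← R4 + (1/3)·R2: [0, 0, 0, 0, 0]
R5 ← R5 + (1/6)·R2: [0, 0, 0, 0, 0]
R6 ← R6 + (1/3)·R2: [0, 0, 0, 0, 0]
Echelon form has 2 nonzero rows, so rank(T) = 2.
Each nonzero row contributes one pivot column: 2 pivot columns.

2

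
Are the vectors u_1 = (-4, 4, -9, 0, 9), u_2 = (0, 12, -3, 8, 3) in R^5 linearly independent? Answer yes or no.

yes

Form the matrix with these vectors as rows and row reduce.
2 nonzero rows, so the 2 vectors span a space of dimension 2.
Since 2 = 2, the vectors are linearly independent.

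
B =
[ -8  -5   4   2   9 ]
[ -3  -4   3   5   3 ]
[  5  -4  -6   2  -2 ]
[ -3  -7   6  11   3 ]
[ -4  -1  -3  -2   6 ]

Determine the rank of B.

5

Row reduce to echelon form.
R2 ← R2 − (3/8)·R1: [0, -17/8, 3/2, 17/4, -3/8]
R3 ← R3 + (5/8)·R1: [0, -57/8, -7/2, 13/4, 29/8]
R4 ← R4 − (3/8)·R1: [0, -41/8, 9/2, 41/4, -3/8]
R5 ← R5 − (1/2)·R1: [0, 3/2, -5, -3, 3/2]
R3 ← R3 − (57/17)·R2: [0, 0, -145/17, -11, 83/17]
R4 ← R4 − (41/17)·R2: [0, 0, 15/17, 0, 9/17]
R5 ← R5 + (12/17)·R2: [0, 0, -67/17, 0, 21/17]
R4 ← R4 + (3/29)·R3: [0, 0, 0, -33/29, 30/29]
R5 ← R5 − (67/145)·R3: [0, 0, 0, 737/145, -148/145]
R5 ← R5 + (67/15)·R4: [0, 0, 0, 0, 18/5]
Echelon form has 5 nonzero rows, so rank(B) = 5.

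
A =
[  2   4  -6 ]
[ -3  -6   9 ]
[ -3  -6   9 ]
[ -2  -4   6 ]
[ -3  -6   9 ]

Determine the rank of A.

1

Row reduce to echelon form.
R2 ← R2 + (3/2)·R1: [0, 0, 0]
R3 ← R3 + (3/2)·R1: [0, 0, 0]
R4 ← R4 + R1: [0, 0, 0]
R5 ← R5 + (3/2)·R1: [0, 0, 0]
Echelon form has 1 nonzero row, so rank(A) = 1.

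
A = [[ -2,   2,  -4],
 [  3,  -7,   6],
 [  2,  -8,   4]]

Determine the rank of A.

2

Row reduce to echelon form.
R2 ← R2 + (3/2)·R1: [0, -4, 0]
R3 ← R3 + R1: [0, -6, 0]
R3 ← R3 − (3/2)·R2: [0, 0, 0]
Echelon form has 2 nonzero rows, so rank(A) = 2.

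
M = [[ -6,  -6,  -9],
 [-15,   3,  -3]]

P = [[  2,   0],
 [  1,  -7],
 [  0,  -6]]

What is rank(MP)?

2

First compute MP:
[[-18,  96],
 [-27,  -3]]
Now row reduce the product.
R2 ← R2 − (3/2)·R1: [0, -147]
2 nonzero rows, so rank(MP) = 2.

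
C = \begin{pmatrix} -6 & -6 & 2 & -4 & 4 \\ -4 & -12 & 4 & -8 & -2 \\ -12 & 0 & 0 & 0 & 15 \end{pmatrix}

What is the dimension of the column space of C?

Row reduce to echelon form.
R2 ← R2 − (2/3)·R1: [0, -8, 8/3, -16/3, -14/3]
R3 ← R3 − (2)·R1: [0, 12, -4, 8, 7]
R3 ← R3 + (3/2)·R2: [0, 0, 0, 0, 0]
Echelon form has 2 nonzero rows, so rank(C) = 2.
The column space has dimension equal to the rank: 2.

2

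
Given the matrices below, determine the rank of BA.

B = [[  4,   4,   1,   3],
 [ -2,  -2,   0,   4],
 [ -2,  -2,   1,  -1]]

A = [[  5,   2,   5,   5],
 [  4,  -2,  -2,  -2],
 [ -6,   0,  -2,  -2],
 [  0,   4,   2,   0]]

2

First compute BA:
[[ 30,  12,  16,  10],
 [-18,  16,   2,  -6],
 [-24,  -4, -10,  -8]]
Now row reduce the product.
R2 ← R2 + (3/5)·R1: [0, 116/5, 58/5, 0]
R3 ← R3 + (4/5)·R1: [0, 28/5, 14/5, 0]
R3 ← R3 − (7/29)·R2: [0, 0, 0, 0]
2 nonzero rows, so rank(BA) = 2.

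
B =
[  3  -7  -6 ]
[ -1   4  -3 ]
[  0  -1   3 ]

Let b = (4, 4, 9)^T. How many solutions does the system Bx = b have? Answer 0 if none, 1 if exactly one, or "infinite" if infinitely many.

Row reduce the augmented matrix [B | b].
R2 ← R2 + (1/3)·R1: [0, 5/3, -5, 16/3]
R3 ← R3 + (3/5)·R2: [0, 0, 0, 61/5]
The echelon form has 3 nonzero rows; the last pivot sits in the augmented column, so rank(B) = 2 but rank([B|b]) = 3.
Since the ranks differ, the system is inconsistent.
It has no solutions.

0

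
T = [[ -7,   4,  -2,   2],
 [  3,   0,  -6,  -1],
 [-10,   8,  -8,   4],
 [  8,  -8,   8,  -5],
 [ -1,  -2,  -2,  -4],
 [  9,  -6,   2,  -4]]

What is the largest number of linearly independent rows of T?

Row reduce to echelon form.
R2 ← R2 + (3/7)·R1: [0, 12/7, -48/7, -1/7]
R3 ← R3 − (10/7)·R1: [0, 16/7, -36/7, 8/7]
R4 ← R4 + (8/7)·R1: [0, -24/7, 40/7, -19/7]
R5 ← R5 − (1/7)·R1: [0, -18/7, -12/7, -30/7]
R6 ← R6 + (9/7)·R1: [0, -6/7, -4/7, -10/7]
R3 ← R3 − (4/3)·R2: [0, 0, 4, 4/3]
R4 ← R4 + (2)·R2: [0, 0, -8, -3]
R5 ← R5 + (3/2)·R2: [0, 0, -12, -9/2]
R6 ← R6 + (1/2)·R2: [0, 0, -4, -3/2]
R4 ← R4 + (2)·R3: [0, 0, 0, -1/3]
R5 ← R5 + (3)·R3: [0, 0, 0, -1/2]
R6 ← R6 + R3: [0, 0, 0, -1/6]
R5 ← R5 − (3/2)·R4: [0, 0, 0, 0]
R6 ← R6 − (1/2)·R4: [0, 0, 0, 0]
Echelon form has 4 nonzero rows, so rank(T) = 4.
The rank gives the maximum number of linearly independent rows: 4.

4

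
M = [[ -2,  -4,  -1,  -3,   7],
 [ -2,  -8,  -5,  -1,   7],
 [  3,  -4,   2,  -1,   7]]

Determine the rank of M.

3

Row reduce to echelon form.
R2 ← R2 − R1: [0, -4, -4, 2, 0]
R3 ← R3 + (3/2)·R1: [0, -10, 1/2, -11/2, 35/2]
R3 ← R3 − (5/2)·R2: [0, 0, 21/2, -21/2, 35/2]
Echelon form has 3 nonzero rows, so rank(M) = 3.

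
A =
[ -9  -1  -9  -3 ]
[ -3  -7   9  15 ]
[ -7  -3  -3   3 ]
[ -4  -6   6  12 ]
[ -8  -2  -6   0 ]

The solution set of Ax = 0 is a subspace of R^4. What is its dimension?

2

Row reduce to echelon form.
R2 ← R2 − (1/3)·R1: [0, -20/3, 12, 16]
R3 ← R3 − (7/9)·R1: [0, -20/9, 4, 16/3]
R4 ← R4 − (4/9)·R1: [0, -50/9, 10, 40/3]
R5 ← R5 − (8/9)·R1: [0, -10/9, 2, 8/3]
R3 ← R3 − (1/3)·R2: [0, 0, 0, 0]
R4 ← R4 − (5/6)·R2: [0, 0, 0, 0]
R5 ← R5 − (1/6)·R2: [0, 0, 0, 0]
2 nonzero rows, so rank(A) = 2.
A has 4 columns; by rank–nullity, nullity = 4 − 2 = 2.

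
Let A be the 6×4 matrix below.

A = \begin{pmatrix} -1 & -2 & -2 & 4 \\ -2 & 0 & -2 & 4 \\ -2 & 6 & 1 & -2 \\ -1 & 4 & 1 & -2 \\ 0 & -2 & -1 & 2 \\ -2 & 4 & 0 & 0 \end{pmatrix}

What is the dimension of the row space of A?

Row reduce to echelon form.
R2 ← R2 − (2)·R1: [0, 4, 2, -4]
R3 ← R3 − (2)·R1: [0, 10, 5, -10]
R4 ← R4 − R1: [0, 6, 3, -6]
R6 ← R6 − (2)·R1: [0, 8, 4, -8]
R3 ← R3 − (5/2)·R2: [0, 0, 0, 0]
R4 ← R4 − (3/2)·R2: [0, 0, 0, 0]
R5 ← R5 + (1/2)·R2: [0, 0, 0, 0]
R6 ← R6 − (2)·R2: [0, 0, 0, 0]
Echelon form has 2 nonzero rows, so rank(A) = 2.
The row space has dimension equal to the rank: 2.

2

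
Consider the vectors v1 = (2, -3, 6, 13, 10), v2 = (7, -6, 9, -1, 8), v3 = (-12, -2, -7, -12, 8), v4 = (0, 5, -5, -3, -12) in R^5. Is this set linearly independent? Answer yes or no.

yes

Form the matrix with these vectors as rows and row reduce.
R2 ← R2 − (7/2)·R1: [0, 9/2, -12, -93/2, -27]
R3 ← R3 + (6)·R1: [0, -20, 29, 66, 68]
R3 ← R3 + (40/9)·R2: [0, 0, -73/3, -422/3, -52]
R4 ← R4 − (10/9)·R2: [0, 0, 25/3, 146/3, 18]
R4 ← R4 + (25/73)·R3: [0, 0, 0, 36/73, 14/73]
4 nonzero rows, so the 4 vectors span a space of dimension 4.
Since 4 = 4, the vectors are linearly independent.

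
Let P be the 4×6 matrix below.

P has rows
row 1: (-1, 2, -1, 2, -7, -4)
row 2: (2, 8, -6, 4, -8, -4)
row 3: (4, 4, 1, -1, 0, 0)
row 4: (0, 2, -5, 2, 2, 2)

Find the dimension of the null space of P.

Row reduce to echelon form.
R2 ← R2 + (2)·R1: [0, 12, -8, 8, -22, -12]
R3 ← R3 + (4)·R1: [0, 12, -3, 7, -28, -16]
R3 ← R3 − R2: [0, 0, 5, -1, -6, -4]
R4 ← R4 − (1/6)·R2: [0, 0, -11/3, 2/3, 17/3, 4]
R4 ← R4 + (11/15)·R3: [0, 0, 0, -1/15, 19/15, 16/15]
4 nonzero rows, so rank(P) = 4.
P has 6 columns; by rank–nullity, nullity = 6 − 4 = 2.

2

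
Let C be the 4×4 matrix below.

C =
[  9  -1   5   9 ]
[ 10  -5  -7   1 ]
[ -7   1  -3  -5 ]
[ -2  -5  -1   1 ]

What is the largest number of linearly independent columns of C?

Row reduce to echelon form.
R2 ← R2 − (10/9)·R1: [0, -35/9, -113/9, -9]
R3 ← R3 + (7/9)·R1: [0, 2/9, 8/9, 2]
R4 ← R4 + (2/9)·R1: [0, -47/9, 1/9, 3]
R3 ← R3 + (2/35)·R2: [0, 0, 6/35, 52/35]
R4 ← R4 − (47/35)·R2: [0, 0, 594/35, 528/35]
R4 ← R4 − (99)·R3: [0, 0, 0, -132]
Echelon form has 4 nonzero rows, so rank(C) = 4.
The rank gives the maximum number of linearly independent columns: 4.

4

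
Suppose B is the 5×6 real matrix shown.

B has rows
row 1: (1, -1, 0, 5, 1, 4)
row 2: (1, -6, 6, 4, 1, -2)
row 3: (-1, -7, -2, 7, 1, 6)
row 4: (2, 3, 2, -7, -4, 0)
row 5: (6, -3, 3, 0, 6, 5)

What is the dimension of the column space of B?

Row reduce to echelon form.
R2 ← R2 − R1: [0, -5, 6, -1, 0, -6]
R3 ← R3 + R1: [0, -8, -2, 12, 2, 10]
R4 ← R4 − (2)·R1: [0, 5, 2, -17, -6, -8]
R5 ← R5 − (6)·R1: [0, 3, 3, -30, 0, -19]
R3 ← R3 − (8/5)·R2: [0, 0, -58/5, 68/5, 2, 98/5]
R4 ← R4 + R2: [0, 0, 8, -18, -6, -14]
R5 ← R5 + (3/5)·R2: [0, 0, 33/5, -153/5, 0, -113/5]
R4 ← R4 + (20/29)·R3: [0, 0, 0, -250/29, -134/29, -14/29]
R5 ← R5 + (33/58)·R3: [0, 0, 0, -663/29, 33/29, -332/29]
R5 ← R5 − (663/250)·R4: [0, 0, 0, 0, 1674/125, -1271/125]
Echelon form has 5 nonzero rows, so rank(B) = 5.
The column space has dimension equal to the rank: 5.

5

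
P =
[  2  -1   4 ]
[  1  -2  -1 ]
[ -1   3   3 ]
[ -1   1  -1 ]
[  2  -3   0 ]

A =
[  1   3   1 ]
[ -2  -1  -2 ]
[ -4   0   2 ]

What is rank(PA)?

2

First compute PA:
[[-12,   7,  12],
 [  9,   5,   3],
 [-19,  -6,  -1],
 [  1,  -4,  -5],
 [  8,   9,   8]]
Now row reduce the product.
R2 ← R2 + (3/4)·R1: [0, 41/4, 12]
R3 ← R3 − (19/12)·R1: [0, -205/12, -20]
R4 ← R4 + (1/12)·R1: [0, -41/12, -4]
R5 ← R5 + (2/3)·R1: [0, 41/3, 16]
R3 ← R3 + (5/3)·R2: [0, 0, 0]
R4 ← R4 + (1/3)·R2: [0, 0, 0]
R5 ← R5 − (4/3)·R2: [0, 0, 0]
2 nonzero rows, so rank(PA) = 2.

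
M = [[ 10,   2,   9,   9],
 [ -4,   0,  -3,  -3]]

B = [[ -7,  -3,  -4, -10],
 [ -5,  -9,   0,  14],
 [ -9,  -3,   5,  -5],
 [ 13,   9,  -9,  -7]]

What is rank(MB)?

2

First compute MB:
[[-44,   6, -76, -180],
 [ 16,  -6,  28,  76]]
Now row reduce the product.
R2 ← R2 + (4/11)·R1: [0, -42/11, 4/11, 116/11]
2 nonzero rows, so rank(MB) = 2.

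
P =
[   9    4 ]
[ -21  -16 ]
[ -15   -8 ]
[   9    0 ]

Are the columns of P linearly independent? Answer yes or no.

Row reduce P to echelon form.
R2 ← R2 + (7/3)·R1: [0, -20/3]
R3 ← R3 + (5/3)·R1: [0, -4/3]
R4 ← R4 − R1: [0, -4]
R3 ← R3 − (1/5)·R2: [0, 0]
R4 ← R4 − (3/5)·R2: [0, 0]
2 pivots among 2 columns.
Every column is a pivot column, so the columns are linearly independent.

yes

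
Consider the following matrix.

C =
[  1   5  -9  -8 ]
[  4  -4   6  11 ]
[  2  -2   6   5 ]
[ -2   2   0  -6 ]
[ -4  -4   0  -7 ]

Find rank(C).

Row reduce to echelon form.
R2 ← R2 − (4)·R1: [0, -24, 42, 43]
R3 ← R3 − (2)·R1: [0, -12, 24, 21]
R4 ← R4 + (2)·R1: [0, 12, -18, -22]
R5 ← R5 + (4)·R1: [0, 16, -36, -39]
R3 ← R3 − (1/2)·R2: [0, 0, 3, -1/2]
R4 ← R4 + (1/2)·R2: [0, 0, 3, -1/2]
R5 ← R5 + (2/3)·R2: [0, 0, -8, -31/3]
R4 ← R4 − R3: [0, 0, 0, 0]
R5 ← R5 + (8/3)·R3: [0, 0, 0, -35/3]
Swap R4 ↔ R5
Echelon form has 4 nonzero rows, so rank(C) = 4.

4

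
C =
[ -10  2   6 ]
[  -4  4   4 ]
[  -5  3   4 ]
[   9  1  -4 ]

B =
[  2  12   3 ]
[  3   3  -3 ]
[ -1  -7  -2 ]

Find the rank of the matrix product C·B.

2

First compute CB:
[[-20, -156, -48],
 [  0, -64, -32],
 [ -5, -79, -32],
 [ 25, 139,  32]]
Now row reduce the product.
R3 ← R3 − (1/4)·R1: [0, -40, -20]
R4 ← R4 + (5/4)·R1: [0, -56, -28]
R3 ← R3 − (5/8)·R2: [0, 0, 0]
R4 ← R4 − (7/8)·R2: [0, 0, 0]
2 nonzero rows, so rank(CB) = 2.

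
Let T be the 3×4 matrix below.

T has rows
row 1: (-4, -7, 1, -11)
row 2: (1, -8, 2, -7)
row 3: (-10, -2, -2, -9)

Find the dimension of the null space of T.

1

Row reduce to echelon form.
R2 ← R2 + (1/4)·R1: [0, -39/4, 9/4, -39/4]
R3 ← R3 − (5/2)·R1: [0, 31/2, -9/2, 37/2]
R3 ← R3 + (62/39)·R2: [0, 0, -12/13, 3]
3 nonzero rows, so rank(T) = 3.
T has 4 columns; by rank–nullity, nullity = 4 − 3 = 1.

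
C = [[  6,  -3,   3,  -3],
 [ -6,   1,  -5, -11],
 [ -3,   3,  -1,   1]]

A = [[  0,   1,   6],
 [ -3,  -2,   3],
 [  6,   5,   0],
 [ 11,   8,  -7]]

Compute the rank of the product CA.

2

First compute CA:
[[ -6,   3,  48],
 [-154, -121,  44],
 [ -4,  -6, -16]]
Now row reduce the product.
R2 ← R2 − (77/3)·R1: [0, -198, -1188]
R3 ← R3 − (2/3)·R1: [0, -8, -48]
R3 ← R3 − (4/99)·R2: [0, 0, 0]
2 nonzero rows, so rank(CA) = 2.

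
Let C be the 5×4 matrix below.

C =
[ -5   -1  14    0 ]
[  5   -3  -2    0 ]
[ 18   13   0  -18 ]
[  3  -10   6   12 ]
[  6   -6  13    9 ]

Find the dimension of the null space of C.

0

Row reduce to echelon form.
R2 ← R2 + R1: [0, -4, 12, 0]
R3 ← R3 + (18/5)·R1: [0, 47/5, 252/5, -18]
R4 ← R4 + (3/5)·R1: [0, -53/5, 72/5, 12]
R5 ← R5 + (6/5)·R1: [0, -36/5, 149/5, 9]
R3 ← R3 + (47/20)·R2: [0, 0, 393/5, -18]
R4 ← R4 − (53/20)·R2: [0, 0, -87/5, 12]
R5 ← R5 − (9/5)·R2: [0, 0, 41/5, 9]
R4 ← R4 + (29/131)·R3: [0, 0, 0, 1050/131]
R5 ← R5 − (41/393)·R3: [0, 0, 0, 1425/131]
R5 ← R5 − (19/14)·R4: [0, 0, 0, 0]
4 nonzero rows, so rank(C) = 4.
C has 4 columns; by rank–nullity, nullity = 4 − 4 = 0.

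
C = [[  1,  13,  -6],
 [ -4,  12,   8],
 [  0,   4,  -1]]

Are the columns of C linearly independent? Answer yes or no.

no

Row reduce C to echelon form.
R2 ← R2 + (4)·R1: [0, 64, -16]
R3 ← R3 − (1/16)·R2: [0, 0, 0]
2 pivots among 3 columns.
Only 2 < 3 pivot columns, so the columns are linearly dependent.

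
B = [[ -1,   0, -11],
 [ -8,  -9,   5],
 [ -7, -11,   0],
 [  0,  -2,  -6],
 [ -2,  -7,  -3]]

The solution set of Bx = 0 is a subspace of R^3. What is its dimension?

Row reduce to echelon form.
R2 ← R2 − (8)·R1: [0, -9, 93]
R3 ← R3 − (7)·R1: [0, -11, 77]
R5 ← R5 − (2)·R1: [0, -7, 19]
R3 ← R3 − (11/9)·R2: [0, 0, -110/3]
R4 ← R4 − (2/9)·R2: [0, 0, -80/3]
R5 ← R5 − (7/9)·R2: [0, 0, -160/3]
R4 ← R4 − (8/11)·R3: [0, 0, 0]
R5 ← R5 − (16/11)·R3: [0, 0, 0]
3 nonzero rows, so rank(B) = 3.
B has 3 columns; by rank–nullity, nullity = 3 − 3 = 0.

0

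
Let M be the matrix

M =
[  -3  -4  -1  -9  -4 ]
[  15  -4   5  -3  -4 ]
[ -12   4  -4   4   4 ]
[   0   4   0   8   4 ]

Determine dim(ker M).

Row reduce to echelon form.
R2 ← R2 + (5)·R1: [0, -24, 0, -48, -24]
R3 ← R3 − (4)·R1: [0, 20, 0, 40, 20]
R3 ← R3 + (5/6)·R2: [0, 0, 0, 0, 0]
R4 ← R4 + (1/6)·R2: [0, 0, 0, 0, 0]
2 nonzero rows, so rank(M) = 2.
M has 5 columns; by rank–nullity, nullity = 5 − 2 = 3.

3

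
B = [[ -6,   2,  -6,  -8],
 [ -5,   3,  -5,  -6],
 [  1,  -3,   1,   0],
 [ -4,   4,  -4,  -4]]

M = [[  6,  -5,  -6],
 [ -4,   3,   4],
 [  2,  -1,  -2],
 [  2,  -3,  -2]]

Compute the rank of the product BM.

2

First compute BM:
[[-72,  66,  72],
 [-64,  57,  64],
 [ 20, -15, -20],
 [-56,  48,  56]]
Now row reduce the product.
R2 ← R2 − (8/9)·R1: [0, -5/3, 0]
R3 ← R3 + (5/18)·R1: [0, 10/3, 0]
R4 ← R4 − (7/9)·R1: [0, -10/3, 0]
R3 ← R3 + (2)·R2: [0, 0, 0]
R4 ← R4 − (2)·R2: [0, 0, 0]
2 nonzero rows, so rank(BM) = 2.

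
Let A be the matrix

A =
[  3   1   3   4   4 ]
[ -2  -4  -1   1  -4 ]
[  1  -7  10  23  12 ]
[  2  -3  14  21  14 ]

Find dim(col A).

Row reduce to echelon form.
R2 ← R2 + (2/3)·R1: [0, -10/3, 1, 11/3, -4/3]
R3 ← R3 − (1/3)·R1: [0, -22/3, 9, 65/3, 32/3]
R4 ← R4 − (2/3)·R1: [0, -11/3, 12, 55/3, 34/3]
R3 ← R3 − (11/5)·R2: [0, 0, 34/5, 68/5, 68/5]
R4 ← R4 − (11/10)·R2: [0, 0, 109/10, 143/10, 64/5]
R4 ← R4 − (109/68)·R3: [0, 0, 0, -15/2, -9]
Echelon form has 4 nonzero rows, so rank(A) = 4.
The column space has dimension equal to the rank: 4.

4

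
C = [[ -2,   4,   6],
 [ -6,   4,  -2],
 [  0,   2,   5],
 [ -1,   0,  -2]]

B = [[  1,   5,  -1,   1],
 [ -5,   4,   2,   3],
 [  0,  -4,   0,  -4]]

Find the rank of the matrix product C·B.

2

First compute CB:
[[-22, -18,  10, -14],
 [-26,  -6,  14,  14],
 [-10, -12,   4, -14],
 [ -1,   3,   1,   7]]
Now row reduce the product.
R2 ← R2 − (13/11)·R1: [0, 168/11, 24/11, 336/11]
R3 ← R3 − (5/11)·R1: [0, -42/11, -6/11, -84/11]
R4 ← R4 − (1/22)·R1: [0, 42/11, 6/11, 84/11]
R3 ← R3 + (1/4)·R2: [0, 0, 0, 0]
R4 ← R4 − (1/4)·R2: [0, 0, 0, 0]
2 nonzero rows, so rank(CB) = 2.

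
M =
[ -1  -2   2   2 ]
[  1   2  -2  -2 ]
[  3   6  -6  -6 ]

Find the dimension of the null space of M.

3

Row reduce to echelon form.
R2 ← R2 + R1: [0, 0, 0, 0]
R3 ← R3 + (3)·R1: [0, 0, 0, 0]
1 nonzero row, so rank(M) = 1.
M has 4 columns; by rank–nullity, nullity = 4 − 1 = 3.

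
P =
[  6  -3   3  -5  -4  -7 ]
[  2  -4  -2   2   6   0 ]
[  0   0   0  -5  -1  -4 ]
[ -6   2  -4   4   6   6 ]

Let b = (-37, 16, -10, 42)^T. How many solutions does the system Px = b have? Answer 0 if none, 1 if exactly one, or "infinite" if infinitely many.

infinite

Row reduce the augmented matrix [P | b].
R2 ← R2 − (1/3)·R1: [0, -3, -3, 11/3, 22/3, 7/3, 85/3]
R4 ← R4 + R1: [0, -1, -1, -1, 2, -1, 5]
R4 ← R4 − (1/3)·R2: [0, 0, 0, -20/9, -4/9, -16/9, -40/9]
R4 ← R4 − (4/9)·R3: [0, 0, 0, 0, 0, 0, 0]
The echelon form has 3 nonzero rows, and every pivot lies in the first 6 columns, so rank(P) = rank([P|b]) = 3.
The system is consistent.
rank = 3 < 6 unknowns, so there are infinitely many solutions.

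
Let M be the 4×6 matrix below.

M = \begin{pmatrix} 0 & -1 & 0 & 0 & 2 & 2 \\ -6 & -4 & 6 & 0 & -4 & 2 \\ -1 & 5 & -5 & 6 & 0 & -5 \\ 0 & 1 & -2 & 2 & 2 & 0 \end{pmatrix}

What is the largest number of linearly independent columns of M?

Row reduce to echelon form.
Swap R1 ↔ R2
R3 ← R3 − (1/6)·R1: [0, 17/3, -6, 6, 2/3, -16/3]
R3 ← R3 + (17/3)·R2: [0, 0, -6, 6, 12, 6]
R4 ← R4 + R2: [0, 0, -2, 2, 4, 2]
R4 ← R4 − (1/3)·R3: [0, 0, 0, 0, 0, 0]
Echelon form has 3 nonzero rows, so rank(M) = 3.
The rank gives the maximum number of linearly independent columns: 3.

3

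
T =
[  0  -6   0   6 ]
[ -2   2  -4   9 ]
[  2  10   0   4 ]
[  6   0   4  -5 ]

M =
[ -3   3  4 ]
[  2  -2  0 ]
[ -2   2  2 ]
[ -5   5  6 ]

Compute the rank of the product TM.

First compute TM:
[[-42,  42,  36],
 [-27,  27,  38],
 [ -6,   6,  32],
 [ -1,   1,   2]]
Now row reduce the product.
R2 ← R2 − (9/14)·R1: [0, 0, 104/7]
R3 ← R3 − (1/7)·R1: [0, 0, 188/7]
R4 ← R4 − (1/42)·R1: [0, 0, 8/7]
R3 ← R3 − (47/26)·R2: [0, 0, 0]
R4 ← R4 − (1/13)·R2: [0, 0, 0]
2 nonzero rows, so rank(TM) = 2.

2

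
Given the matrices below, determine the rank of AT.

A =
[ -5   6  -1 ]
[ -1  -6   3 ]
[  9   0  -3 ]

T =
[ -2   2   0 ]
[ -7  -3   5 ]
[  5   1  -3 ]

First compute AT:
[[-37, -29,  33],
 [ 59,  19, -39],
 [-33,  15,   9]]
Now row reduce the product.
R2 ← R2 + (59/37)·R1: [0, -1008/37, 504/37]
R3 ← R3 − (33/37)·R1: [0, 1512/37, -756/37]
R3 ← R3 + (3/2)·R2: [0, 0, 0]
2 nonzero rows, so rank(AT) = 2.

2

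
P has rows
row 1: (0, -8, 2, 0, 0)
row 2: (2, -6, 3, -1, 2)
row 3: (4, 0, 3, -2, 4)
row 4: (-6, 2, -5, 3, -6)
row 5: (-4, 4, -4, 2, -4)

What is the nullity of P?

Row reduce to echelon form.
Swap R1 ↔ R2
R3 ← R3 − (2)·R1: [0, 12, -3, 0, 0]
R4 ← R4 + (3)·R1: [0, -16, 4, 0, 0]
R5 ← R5 + (2)·R1: [0, -8, 2, 0, 0]
R3 ← R3 + (3/2)·R2: [0, 0, 0, 0, 0]
R4 ← R4 − (2)·R2: [0, 0, 0, 0, 0]
R5 ← R5 − R2: [0, 0, 0, 0, 0]
2 nonzero rows, so rank(P) = 2.
P has 5 columns; by rank–nullity, nullity = 5 − 2 = 3.

3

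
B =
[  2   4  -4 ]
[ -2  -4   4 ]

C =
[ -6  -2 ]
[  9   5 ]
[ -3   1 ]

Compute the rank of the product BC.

1

First compute BC:
[[ 36,  12],
 [-36, -12]]
Now row reduce the product.
R2 ← R2 + R1: [0, 0]
1 nonzero row, so rank(BC) = 1.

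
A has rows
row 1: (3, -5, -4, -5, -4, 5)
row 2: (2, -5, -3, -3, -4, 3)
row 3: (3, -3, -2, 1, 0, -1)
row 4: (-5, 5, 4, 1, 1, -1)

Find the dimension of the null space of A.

Row reduce to echelon form.
R2 ← R2 − (2/3)·R1: [0, -5/3, -1/3, 1/3, -4/3, -1/3]
R3 ← R3 − R1: [0, 2, 2, 6, 4, -6]
R4 ← R4 + (5/3)·R1: [0, -10/3, -8/3, -22/3, -17/3, 22/3]
R3 ← R3 + (6/5)·R2: [0, 0, 8/5, 32/5, 12/5, -32/5]
R4 ← R4 − (2)·R2: [0, 0, -2, -8, -3, 8]
R4 ← R4 + (5/4)·R3: [0, 0, 0, 0, 0, 0]
3 nonzero rows, so rank(A) = 3.
A has 6 columns; by rank–nullity, nullity = 6 − 3 = 3.

3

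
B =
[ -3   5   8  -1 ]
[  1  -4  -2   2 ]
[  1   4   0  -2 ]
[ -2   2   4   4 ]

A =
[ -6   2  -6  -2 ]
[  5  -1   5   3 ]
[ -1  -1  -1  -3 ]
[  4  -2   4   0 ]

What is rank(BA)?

2

First compute BA:
[[ 31, -17,  31,  -3],
 [-16,   4, -16,  -8],
 [  6,   2,   6,  10],
 [ 34, -18,  34,  -2]]
Now row reduce the product.
R2 ← R2 + (16/31)·R1: [0, -148/31, 0, -296/31]
R3 ← R3 − (6/31)·R1: [0, 164/31, 0, 328/31]
R4 ← R4 − (34/31)·R1: [0, 20/31, 0, 40/31]
R3 ← R3 + (41/37)·R2: [0, 0, 0, 0]
R4 ← R4 + (5/37)·R2: [0, 0, 0, 0]
2 nonzero rows, so rank(BA) = 2.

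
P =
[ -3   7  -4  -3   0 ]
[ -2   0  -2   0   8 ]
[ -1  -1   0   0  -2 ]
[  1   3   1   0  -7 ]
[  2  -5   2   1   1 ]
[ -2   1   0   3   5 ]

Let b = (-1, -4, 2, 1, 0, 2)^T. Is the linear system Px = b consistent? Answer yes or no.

Row reduce the augmented matrix [P | b].
R2 ← R2 − (2/3)·R1: [0, -14/3, 2/3, 2, 8, -10/3]
R3 ← R3 − (1/3)·R1: [0, -10/3, 4/3, 1, -2, 7/3]
R4 ← R4 + (1/3)·R1: [0, 16/3, -1/3, -1, -7, 2/3]
R5 ← R5 + (2/3)·R1: [0, -1/3, -2/3, -1, 1, -2/3]
R6 ← R6 − (2/3)·R1: [0, -11/3, 8/3, 5, 5, 8/3]
R3 ← R3 − (5/7)·R2: [0, 0, 6/7, -3/7, -54/7, 33/7]
R4 ← R4 + (8/7)·R2: [0, 0, 3/7, 9/7, 15/7, -22/7]
R5 ← R5 − (1/14)·R2: [0, 0, -5/7, -8/7, 3/7, -3/7]
R6 ← R6 − (11/14)·R2: [0, 0, 15/7, 24/7, -9/7, 37/7]
R4 ← R4 − (1/2)·R3: [0, 0, 0, 3/2, 6, -11/2]
R5 ← R5 + (5/6)·R3: [0, 0, 0, -3/2, -6, 7/2]
R6 ← R6 − (5/2)·R3: [0, 0, 0, 9/2, 18, -13/2]
R5 ← R5 + R4: [0, 0, 0, 0, 0, -2]
R6 ← R6 − (3)·R4: [0, 0, 0, 0, 0, 10]
R6 ← R6 + (5)·R5: [0, 0, 0, 0, 0, 0]
The echelon form has 5 nonzero rows; the last pivot sits in the augmented column, so rank(P) = 4 but rank([P|b]) = 5.
Since the ranks differ, the system is inconsistent.

no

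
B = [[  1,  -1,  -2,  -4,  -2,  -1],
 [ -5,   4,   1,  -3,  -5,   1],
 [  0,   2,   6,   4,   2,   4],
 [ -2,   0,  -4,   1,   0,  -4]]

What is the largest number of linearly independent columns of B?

4

Row reduce to echelon form.
R2 ← R2 + (5)·R1: [0, -1, -9, -23, -15, -4]
R4 ← R4 + (2)·R1: [0, -2, -8, -7, -4, -6]
R3 ← R3 + (2)·R2: [0, 0, -12, -42, -28, -4]
R4 ← R4 − (2)·R2: [0, 0, 10, 39, 26, 2]
R4 ← R4 + (5/6)·R3: [0, 0, 0, 4, 8/3, -4/3]
Echelon form has 4 nonzero rows, so rank(B) = 4.
The rank gives the maximum number of linearly independent columns: 4.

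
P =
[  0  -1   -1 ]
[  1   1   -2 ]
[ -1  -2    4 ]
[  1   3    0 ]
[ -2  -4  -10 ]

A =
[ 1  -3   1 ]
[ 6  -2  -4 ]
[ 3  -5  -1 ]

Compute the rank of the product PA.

3

First compute PA:
[[ -9,   7,   5],
 [  1,   5,  -1],
 [ -1, -13,   3],
 [ 19,  -9, -11],
 [-56,  64,  24]]
Now row reduce the product.
R2 ← R2 + (1/9)·R1: [0, 52/9, -4/9]
R3 ← R3 − (1/9)·R1: [0, -124/9, 22/9]
R4 ← R4 + (19/9)·R1: [0, 52/9, -4/9]
R5 ← R5 − (56/9)·R1: [0, 184/9, -64/9]
R3 ← R3 + (31/13)·R2: [0, 0, 18/13]
R4 ← R4 − R2: [0, 0, 0]
R5 ← R5 − (46/13)·R2: [0, 0, -72/13]
R5 ← R5 + (4)·R3: [0, 0, 0]
3 nonzero rows, so rank(PA) = 3.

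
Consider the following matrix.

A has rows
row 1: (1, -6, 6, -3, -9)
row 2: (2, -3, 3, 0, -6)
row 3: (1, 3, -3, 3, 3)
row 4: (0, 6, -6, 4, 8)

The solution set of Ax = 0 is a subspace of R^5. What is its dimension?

3

Row reduce to echelon form.
R2 ← R2 − (2)·R1: [0, 9, -9, 6, 12]
R3 ← R3 − R1: [0, 9, -9, 6, 12]
R3 ← R3 − R2: [0, 0, 0, 0, 0]
R4 ← R4 − (2/3)·R2: [0, 0, 0, 0, 0]
2 nonzero rows, so rank(A) = 2.
A has 5 columns; by rank–nullity, nullity = 5 − 2 = 3.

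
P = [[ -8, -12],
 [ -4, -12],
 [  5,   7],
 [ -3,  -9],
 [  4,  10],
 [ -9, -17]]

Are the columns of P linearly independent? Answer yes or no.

yes

Row reduce P to echelon form.
R2 ← R2 − (1/2)·R1: [0, -6]
R3 ← R3 + (5/8)·R1: [0, -1/2]
R4 ← R4 − (3/8)·R1: [0, -9/2]
R5 ← R5 + (1/2)·R1: [0, 4]
R6 ← R6 − (9/8)·R1: [0, -7/2]
R3 ← R3 − (1/12)·R2: [0, 0]
R4 ← R4 − (3/4)·R2: [0, 0]
R5 ← R5 + (2/3)·R2: [0, 0]
R6 ← R6 − (7/12)·R2: [0, 0]
2 pivots among 2 columns.
Every column is a pivot column, so the columns are linearly independent.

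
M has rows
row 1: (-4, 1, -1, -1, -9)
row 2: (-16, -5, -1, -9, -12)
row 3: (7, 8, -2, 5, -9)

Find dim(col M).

3

Row reduce to echelon form.
R2 ← R2 − (4)·R1: [0, -9, 3, -5, 24]
R3 ← R3 + (7/4)·R1: [0, 39/4, -15/4, 13/4, -99/4]
R3 ← R3 + (13/12)·R2: [0, 0, -1/2, -13/6, 5/4]
Echelon form has 3 nonzero rows, so rank(M) = 3.
The column space has dimension equal to the rank: 3.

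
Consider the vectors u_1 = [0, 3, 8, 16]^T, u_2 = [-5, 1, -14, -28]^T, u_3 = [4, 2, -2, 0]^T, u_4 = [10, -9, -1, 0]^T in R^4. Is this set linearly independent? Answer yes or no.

no

Form the matrix with these vectors as rows and row reduce.
Swap R1 ↔ R2
R3 ← R3 + (4/5)·R1: [0, 14/5, -66/5, -112/5]
R4 ← R4 + (2)·R1: [0, -7, -29, -56]
R3 ← R3 − (14/15)·R2: [0, 0, -62/3, -112/3]
R4 ← R4 + (7/3)·R2: [0, 0, -31/3, -56/3]
R4 ← R4 − (1/2)·R3: [0, 0, 0, 0]
3 nonzero rows, so the 4 vectors span a space of dimension 3.
Since 3 < 4, the vectors are linearly dependent.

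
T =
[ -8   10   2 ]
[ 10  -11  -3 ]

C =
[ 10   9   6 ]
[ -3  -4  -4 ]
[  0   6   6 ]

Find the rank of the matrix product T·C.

First compute TC:
[[-110, -100, -76],
 [133, 116,  86]]
Now row reduce the product.
R2 ← R2 + (133/110)·R1: [0, -54/11, -324/55]
2 nonzero rows, so rank(TC) = 2.

2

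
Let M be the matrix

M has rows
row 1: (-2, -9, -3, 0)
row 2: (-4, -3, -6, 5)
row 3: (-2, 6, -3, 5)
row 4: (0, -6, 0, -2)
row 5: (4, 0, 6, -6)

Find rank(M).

2

Row reduce to echelon form.
R2 ← R2 − (2)·R1: [0, 15, 0, 5]
R3 ← R3 − R1: [0, 15, 0, 5]
R5 ← R5 + (2)·R1: [0, -18, 0, -6]
R3 ← R3 − R2: [0, 0, 0, 0]
R4 ← R4 + (2/5)·R2: [0, 0, 0, 0]
R5 ← R5 + (6/5)·R2: [0, 0, 0, 0]
Echelon form has 2 nonzero rows, so rank(M) = 2.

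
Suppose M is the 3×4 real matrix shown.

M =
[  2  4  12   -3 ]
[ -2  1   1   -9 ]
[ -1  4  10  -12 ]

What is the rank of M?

Row reduce to echelon form.
R2 ← R2 + R1: [0, 5, 13, -12]
R3 ← R3 + (1/2)·R1: [0, 6, 16, -27/2]
R3 ← R3 − (6/5)·R2: [0, 0, 2/5, 9/10]
Echelon form has 3 nonzero rows, so rank(M) = 3.

3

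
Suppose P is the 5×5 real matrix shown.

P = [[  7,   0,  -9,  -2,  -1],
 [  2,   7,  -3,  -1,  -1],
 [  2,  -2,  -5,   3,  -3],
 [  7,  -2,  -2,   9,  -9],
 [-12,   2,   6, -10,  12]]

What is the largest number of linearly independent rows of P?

Row reduce to echelon form.
R2 ← R2 − (2/7)·R1: [0, 7, -3/7, -3/7, -5/7]
R3 ← R3 − (2/7)·R1: [0, -2, -17/7, 25/7, -19/7]
R4 ← R4 − R1: [0, -2, 7, 11, -8]
R5 ← R5 + (12/7)·R1: [0, 2, -66/7, -94/7, 72/7]
R3 ← R3 + (2/7)·R2: [0, 0, -125/49, 169/49, -143/49]
R4 ← R4 + (2/7)·R2: [0, 0, 337/49, 533/49, -402/49]
R5 ← R5 − (2/7)·R2: [0, 0, -456/49, -652/49, 514/49]
R4 ← R4 + (337/125)·R3: [0, 0, 0, 2522/125, -2009/125]
R5 ← R5 − (456/125)·R3: [0, 0, 0, -3236/125, 2642/125]
R5 ← R5 + (1618/1261)·R4: [0, 0, 0, 0, 648/1261]
Echelon form has 5 nonzero rows, so rank(P) = 5.
The rank gives the maximum number of linearly independent rows: 5.

5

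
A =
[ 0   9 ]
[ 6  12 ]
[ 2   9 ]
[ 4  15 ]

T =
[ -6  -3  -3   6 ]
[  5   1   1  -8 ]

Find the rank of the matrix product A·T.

2

First compute AT:
[[ 45,   9,   9, -72],
 [ 24,  -6,  -6, -60],
 [ 33,   3,   3, -60],
 [ 51,   3,   3, -96]]
Now row reduce the product.
R2 ← R2 − (8/15)·R1: [0, -54/5, -54/5, -108/5]
R3 ← R3 − (11/15)·R1: [0, -18/5, -18/5, -36/5]
R4 ← R4 − (17/15)·R1: [0, -36/5, -36/5, -72/5]
R3 ← R3 − (1/3)·R2: [0, 0, 0, 0]
R4 ← R4 − (2/3)·R2: [0, 0, 0, 0]
2 nonzero rows, so rank(AT) = 2.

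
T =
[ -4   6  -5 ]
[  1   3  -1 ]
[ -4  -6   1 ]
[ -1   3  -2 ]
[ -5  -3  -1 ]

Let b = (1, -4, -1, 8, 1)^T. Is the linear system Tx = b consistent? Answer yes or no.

Row reduce the augmented matrix [T | b].
R2 ← R2 + (1/4)·R1: [0, 9/2, -9/4, -15/4]
R3 ← R3 − R1: [0, -12, 6, -2]
R4 ← R4 − (1/4)·R1: [0, 3/2, -3/4, 31/4]
R5 ← R5 − (5/4)·R1: [0, -21/2, 21/4, -1/4]
R3 ← R3 + (8/3)·R2: [0, 0, 0, -12]
R4 ← R4 − (1/3)·R2: [0, 0, 0, 9]
R5 ← R5 + (7/3)·R2: [0, 0, 0, -9]
R4 ← R4 + (3/4)·R3: [0, 0, 0, 0]
R5 ← R5 − (3/4)·R3: [0, 0, 0, 0]
The echelon form has 3 nonzero rows; the last pivot sits in the augmented column, so rank(T) = 2 but rank([T|b]) = 3.
Since the ranks differ, the system is inconsistent.

no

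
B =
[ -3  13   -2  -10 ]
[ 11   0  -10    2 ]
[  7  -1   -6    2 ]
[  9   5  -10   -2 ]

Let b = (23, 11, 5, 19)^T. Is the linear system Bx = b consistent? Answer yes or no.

yes

Row reduce the augmented matrix [B | b].
R2 ← R2 + (11/3)·R1: [0, 143/3, -52/3, -104/3, 286/3]
R3 ← R3 + (7/3)·R1: [0, 88/3, -32/3, -64/3, 176/3]
R4 ← R4 + (3)·R1: [0, 44, -16, -32, 88]
R3 ← R3 − (8/13)·R2: [0, 0, 0, 0, 0]
R4 ← R4 − (12/13)·R2: [0, 0, 0, 0, 0]
The echelon form has 2 nonzero rows, and every pivot lies in the first 4 columns, so rank(B) = rank([B|b]) = 2.
The system is consistent.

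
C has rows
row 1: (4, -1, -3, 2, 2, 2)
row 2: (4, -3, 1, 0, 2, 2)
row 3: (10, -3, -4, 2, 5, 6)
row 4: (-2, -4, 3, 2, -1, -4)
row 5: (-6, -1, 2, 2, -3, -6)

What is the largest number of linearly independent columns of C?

Row reduce to echelon form.
R2 ← R2 − R1: [0, -2, 4, -2, 0, 0]
R3 ← R3 − (5/2)·R1: [0, -1/2, 7/2, -3, 0, 1]
R4 ← R4 + (1/2)·R1: [0, -9/2, 3/2, 3, 0, -3]
R5 ← R5 + (3/2)·R1: [0, -5/2, -5/2, 5, 0, -3]
R3 ← R3 − (1/4)·R2: [0, 0, 5/2, -5/2, 0, 1]
R4 ← R4 − (9/4)·R2: [0, 0, -15/2, 15/2, 0, -3]
R5 ← R5 − (5/4)·R2: [0, 0, -15/2, 15/2, 0, -3]
R4 ← R4 + (3)·R3: [0, 0, 0, 0, 0, 0]
R5 ← R5 + (3)·R3: [0, 0, 0, 0, 0, 0]
Echelon form has 3 nonzero rows, so rank(C) = 3.
The rank gives the maximum number of linearly independent columns: 3.

3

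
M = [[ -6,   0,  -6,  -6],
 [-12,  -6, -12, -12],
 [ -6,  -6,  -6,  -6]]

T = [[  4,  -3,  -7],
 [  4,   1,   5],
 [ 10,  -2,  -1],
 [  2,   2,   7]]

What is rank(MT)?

First compute MT:
[[-96,  18,   6],
 [-216,  30, -18],
 [-120,  12, -24]]
Now row reduce the product.
R2 ← R2 − (9/4)·R1: [0, -21/2, -63/2]
R3 ← R3 − (5/4)·R1: [0, -21/2, -63/2]
R3 ← R3 − R2: [0, 0, 0]
2 nonzero rows, so rank(MT) = 2.

2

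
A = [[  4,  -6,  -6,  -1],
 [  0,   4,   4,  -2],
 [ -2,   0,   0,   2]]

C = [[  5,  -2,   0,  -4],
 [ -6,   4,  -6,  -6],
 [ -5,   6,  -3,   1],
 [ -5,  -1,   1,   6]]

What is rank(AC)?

2

First compute AC:
[[ 91, -67,  53,   8],
 [-34,  42, -38, -32],
 [-20,   2,   2,  20]]
Now row reduce the product.
R2 ← R2 + (34/91)·R1: [0, 1544/91, -1656/91, -2640/91]
R3 ← R3 + (20/91)·R1: [0, -1158/91, 1242/91, 1980/91]
R3 ← R3 + (3/4)·R2: [0, 0, 0, 0]
2 nonzero rows, so rank(AC) = 2.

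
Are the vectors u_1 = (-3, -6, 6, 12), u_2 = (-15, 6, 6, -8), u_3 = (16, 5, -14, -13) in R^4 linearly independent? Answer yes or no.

Form the matrix with these vectors as rows and row reduce.
R2 ← R2 − (5)·R1: [0, 36, -24, -68]
R3 ← R3 + (16/3)·R1: [0, -27, 18, 51]
R3 ← R3 + (3/4)·R2: [0, 0, 0, 0]
2 nonzero rows, so the 3 vectors span a space of dimension 2.
Since 2 < 3, the vectors are linearly dependent.

no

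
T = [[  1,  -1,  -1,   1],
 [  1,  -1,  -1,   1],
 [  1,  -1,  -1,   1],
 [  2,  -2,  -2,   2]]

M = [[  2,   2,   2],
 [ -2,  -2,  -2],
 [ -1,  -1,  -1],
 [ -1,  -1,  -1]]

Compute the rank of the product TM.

1

First compute TM:
[[  4,   4,   4],
 [  4,   4,   4],
 [  4,   4,   4],
 [  8,   8,   8]]
Now row reduce the product.
R2 ← R2 − R1: [0, 0, 0]
R3 ← R3 − R1: [0, 0, 0]
R4 ← R4 − (2)·R1: [0, 0, 0]
1 nonzero row, so rank(TM) = 1.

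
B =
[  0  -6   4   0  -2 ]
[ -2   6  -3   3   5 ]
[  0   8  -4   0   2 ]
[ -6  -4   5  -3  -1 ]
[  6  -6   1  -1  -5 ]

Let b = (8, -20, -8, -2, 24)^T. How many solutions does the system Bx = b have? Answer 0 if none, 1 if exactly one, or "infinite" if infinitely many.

Row reduce the augmented matrix [B | b].
Swap R1 ↔ R2
R4 ← R4 − (3)·R1: [0, -22, 14, -12, -16, 58]
R5 ← R5 + (3)·R1: [0, 12, -8, 8, 10, -36]
R3 ← R3 + (4/3)·R2: [0, 0, 4/3, 0, -2/3, 8/3]
R4 ← R4 − (11/3)·R2: [0, 0, -2/3, -12, -26/3, 86/3]
R5 ← R5 + (2)·R2: [0, 0, 0, 8, 6, -20]
R4 ← R4 + (1/2)·R3: [0, 0, 0, -12, -9, 30]
R5 ← R5 + (2/3)·R4: [0, 0, 0, 0, 0, 0]
The echelon form has 4 nonzero rows, and every pivot lies in the first 5 columns, so rank(B) = rank([B|b]) = 4.
The system is consistent.
rank = 4 < 5 unknowns, so there are infinitely many solutions.

infinite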